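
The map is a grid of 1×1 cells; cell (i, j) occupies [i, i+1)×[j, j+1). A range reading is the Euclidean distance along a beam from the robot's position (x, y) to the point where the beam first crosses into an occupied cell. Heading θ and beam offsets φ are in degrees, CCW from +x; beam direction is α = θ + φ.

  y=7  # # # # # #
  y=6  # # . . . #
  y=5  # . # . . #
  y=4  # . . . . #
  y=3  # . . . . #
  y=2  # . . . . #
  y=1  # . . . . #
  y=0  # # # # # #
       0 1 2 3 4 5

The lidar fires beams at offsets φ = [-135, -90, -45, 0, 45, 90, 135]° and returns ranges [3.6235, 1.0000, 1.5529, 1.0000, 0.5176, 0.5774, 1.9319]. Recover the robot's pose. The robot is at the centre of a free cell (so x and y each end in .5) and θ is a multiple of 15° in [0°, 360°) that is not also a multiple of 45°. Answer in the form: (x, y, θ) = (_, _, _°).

(x, y, θ) = (1.5, 4.5, 120°)

Candidates: 22 free-cell centres × 16 headings = 352 poses. Raycast each; keep the one whose scan matches to 4 dp.
  (4.5, 2.5, 210°): beam 1 = 1.9319 ≠ 3.6235 ✗
  (2.5, 1.5, 165°): beam 1 = 2.8868 ≠ 3.6235 ✗
  (1.5, 4.5, 345°): beam 1 = 0.5774 ≠ 3.6235 ✗
  (4.5, 2.5, 240°): beam 1 = 4.6587 ≠ 3.6235 ✗
  …
  (1.5, 4.5, 120°): r_1=3.6235, r_2=1.0000, r_3=1.5529, r_4=1.0000, r_5=0.5176, r_6=0.5774, r_7=1.9319 — all match ✓
Unique over the lattice → pose = (1.5, 4.5, 120°).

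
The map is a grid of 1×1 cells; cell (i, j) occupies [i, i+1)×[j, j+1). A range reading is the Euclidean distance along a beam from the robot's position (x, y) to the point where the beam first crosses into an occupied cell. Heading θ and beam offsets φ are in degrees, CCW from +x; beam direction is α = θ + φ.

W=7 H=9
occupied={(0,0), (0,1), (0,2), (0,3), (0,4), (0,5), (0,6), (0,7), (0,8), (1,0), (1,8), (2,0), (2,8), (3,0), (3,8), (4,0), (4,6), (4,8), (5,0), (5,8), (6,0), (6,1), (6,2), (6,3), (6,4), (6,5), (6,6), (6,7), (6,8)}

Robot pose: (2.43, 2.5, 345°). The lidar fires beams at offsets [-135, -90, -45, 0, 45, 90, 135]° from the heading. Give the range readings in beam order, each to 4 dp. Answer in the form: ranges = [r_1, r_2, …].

beam 1: φ=-135°, α=210°
  d=(-0.8660,-0.5000)  start (2,2)  tX=0.4965 tY=1.0000  stride 1/|dx|=1.1547 1/|dy|=2.0000
    cross x-line → (1,2), t=0.4965
    cross y-line → (1,1), t=1.0000
    cross x-line → (0,1), t=1.6512 (wall)
  → r_1 = 1.6512
beam 2: φ=-90°, α=255°
  d=(-0.2588,-0.9659)  start (2,2)  tX=1.6614 tY=0.5176  stride 1/|dx|=3.8637 1/|dy|=1.0353
    cross y-line → (2,1), t=0.5176
    cross y-line → (2,0), t=1.5529 (wall)
  → r_2 = 1.5529
beam 3: φ=-45°, α=300°
  d=(0.5000,-0.8660)  start (2,2)  tX=1.1400 tY=0.5774  stride 1/|dx|=2.0000 1/|dy|=1.1547
    cross y-line → (2,1), t=0.5774
    cross x-line → (3,1), t=1.1400
    cross y-line → (3,0), t=1.7321 (wall)
  → r_3 = 1.7321
beam 4: φ=0°, α=345°
  d=(0.9659,-0.2588)  start (2,2)  tX=0.5901 tY=1.9319  stride 1/|dx|=1.0353 1/|dy|=3.8637
    cross x-line → (3,2), t=0.5901
    cross x-line → (4,2), t=1.6254
    cross y-line → (4,1), t=1.9319
    cross x-line → (5,1), t=2.6607
    cross x-line → (6,1), t=3.6959 (wall)
  → r_4 = 3.6959
beam 5: φ=45°, α=30°
  d=(0.8660,0.5000)  start (2,2)  tX=0.6582 tY=1.0000  stride 1/|dx|=1.1547 1/|dy|=2.0000
    cross x-line → (3,2), t=0.6582
    cross y-line → (3,3), t=1.0000
    cross x-line → (4,3), t=1.8129
    cross x-line → (5,3), t=2.9676
    cross y-line → (5,4), t=3.0000
    cross x-line → (6,4), t=4.1223 (wall)
  → r_5 = 4.1223
beam 6: φ=90°, α=75°
  d=(0.2588,0.9659)  start (2,2)  tX=2.2023 tY=0.5176  stride 1/|dx|=3.8637 1/|dy|=1.0353
    cross y-line → (2,3), t=0.5176
    cross y-line → (2,4), t=1.5529
    cross x-line → (3,4), t=2.2023
    cross y-line → (3,5), t=2.5882
    cross y-line → (3,6), t=3.6235
    cross y-line → (3,7), t=4.6587
    cross y-line → (3,8), t=5.6940 (wall)
  → r_6 = 5.6940
beam 7: φ=135°, α=120°
  d=(-0.5000,0.8660)  start (2,2)  tX=0.8600 tY=0.5774  stride 1/|dx|=2.0000 1/|dy|=1.1547
    cross y-line → (2,3), t=0.5774
    cross x-line → (1,3), t=0.8600
    cross y-line → (1,4), t=1.7321
    cross x-line → (0,4), t=2.8600 (wall)
  → r_7 = 2.8600

ranges = [1.6512, 1.5529, 1.7321, 3.6959, 4.1223, 5.6940, 2.8600]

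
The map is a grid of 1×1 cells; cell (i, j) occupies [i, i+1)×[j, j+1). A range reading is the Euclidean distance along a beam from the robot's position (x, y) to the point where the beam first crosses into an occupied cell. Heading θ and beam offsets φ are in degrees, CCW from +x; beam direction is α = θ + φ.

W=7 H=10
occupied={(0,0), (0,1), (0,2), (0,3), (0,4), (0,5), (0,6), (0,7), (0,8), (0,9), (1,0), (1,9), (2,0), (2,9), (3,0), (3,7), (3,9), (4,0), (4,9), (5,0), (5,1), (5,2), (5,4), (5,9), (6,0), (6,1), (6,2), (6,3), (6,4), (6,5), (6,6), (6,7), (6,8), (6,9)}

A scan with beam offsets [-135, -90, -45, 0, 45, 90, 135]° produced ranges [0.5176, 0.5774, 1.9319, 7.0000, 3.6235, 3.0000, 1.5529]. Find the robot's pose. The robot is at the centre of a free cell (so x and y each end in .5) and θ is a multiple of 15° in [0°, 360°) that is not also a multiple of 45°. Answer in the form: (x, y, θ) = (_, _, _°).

Enumerate (i+0.5, j+0.5, θ) over the 36 free cells and 16 admissible headings. For each, cast all 7 beams and compare to the given ranges.
  (2.5, 4.5, 210°): beam 1 = 2.5882 ≠ 0.5176 ✗
  (3.5, 6.5, 255°): beam 1 = 0.5774 ≠ 0.5176 ✗
  (1.5, 2.5, 240°): beam 1 = 1.9319 ≠ 0.5176 ✗
  (3.5, 1.5, 150°): beam 1 = 1.5529 ≠ 0.5176 ✗
  …
  (4.5, 2.5, 120°): r_1=0.5176, r_2=0.5774, r_3=1.9319, r_4=7.0000, r_5=3.6235, r_6=3.0000, r_7=1.5529 — all match ✓
Only this pose fits every beam.

(x, y, θ) = (4.5, 2.5, 120°)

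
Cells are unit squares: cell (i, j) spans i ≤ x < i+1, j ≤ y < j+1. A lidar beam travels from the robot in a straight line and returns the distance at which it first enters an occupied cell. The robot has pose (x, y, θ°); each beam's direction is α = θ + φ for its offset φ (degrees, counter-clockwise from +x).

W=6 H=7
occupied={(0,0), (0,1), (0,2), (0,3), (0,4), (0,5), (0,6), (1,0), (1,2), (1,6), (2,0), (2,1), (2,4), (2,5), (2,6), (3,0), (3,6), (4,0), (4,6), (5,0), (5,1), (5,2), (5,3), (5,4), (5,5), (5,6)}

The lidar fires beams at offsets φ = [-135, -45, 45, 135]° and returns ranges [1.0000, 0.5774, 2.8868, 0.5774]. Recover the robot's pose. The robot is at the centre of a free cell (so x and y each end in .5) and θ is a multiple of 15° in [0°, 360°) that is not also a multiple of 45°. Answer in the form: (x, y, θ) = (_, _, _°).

(x, y, θ) = (1.5, 4.5, 255°)

The pose lattice has 16·16 = 256 candidates. Test each by forward raycasting.
  (1.5, 3.5, 15°): beam 1 = 0.5774 ≠ 1.0000 ✗
  (2.5, 2.5, 150°): beam 1 = 2.5882 ≠ 1.0000 ✗
  (1.5, 4.5, 330°): beam 1 = 0.5176 ≠ 1.0000 ✗
  …
  (1.5, 4.5, 255°): r_1=1.0000, r_2=0.5774, r_3=2.8868, r_4=0.5774 — all match ✓
Only this pose fits every beam.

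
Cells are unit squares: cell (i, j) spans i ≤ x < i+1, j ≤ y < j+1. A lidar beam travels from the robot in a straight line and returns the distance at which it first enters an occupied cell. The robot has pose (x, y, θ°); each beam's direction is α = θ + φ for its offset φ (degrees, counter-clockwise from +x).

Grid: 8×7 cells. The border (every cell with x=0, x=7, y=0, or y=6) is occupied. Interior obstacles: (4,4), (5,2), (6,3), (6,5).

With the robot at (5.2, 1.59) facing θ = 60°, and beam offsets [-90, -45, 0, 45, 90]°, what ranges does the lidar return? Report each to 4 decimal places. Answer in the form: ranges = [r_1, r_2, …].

ranges = [1.1800, 1.8635, 0.4734, 0.4245, 4.8497]

beam 1: φ=-90°, α=330°
  direction (0.8660, -0.5000); cell (5,1); t to first gridline: x 0.9238, y 1.1800 (then +1.1547 / +2.0000)
    (6,1) via x @ 0.9238
    (6,0) via y @ 1.1800  # hit
  → r_1 = 1.1800
beam 2: φ=-45°, α=15°
  direction (0.9659, 0.2588); cell (5,1); t to first gridline: x 0.8282, y 1.5841 (then +1.0353 / +3.8637)
    (6,1) via x @ 0.8282
    (6,2) via y @ 1.5841
    (7,2) via x @ 1.8635  # hit
  → r_2 = 1.8635
beam 3: φ=0°, α=60°
  direction (0.5000, 0.8660); cell (5,1); t to first gridline: x 1.6000, y 0.4734 (then +2.0000 / +1.1547)
    (5,2) via y @ 0.4734  # hit
  → r_3 = 0.4734
beam 4: φ=45°, α=105°
  direction (-0.2588, 0.9659); cell (5,1); t to first gridline: x 0.7727, y 0.4245 (then +3.8637 / +1.0353)
    (5,2) via y @ 0.4245  # hit
  → r_4 = 0.4245
beam 5: φ=90°, α=150°
  direction (-0.8660, 0.5000); cell (5,1); t to first gridline: x 0.2309, y 0.8200 (then +1.1547 / +2.0000)
    (4,1) via x @ 0.2309
    (4,2) via y @ 0.8200
    (3,2) via x @ 1.3856
    (2,2) via x @ 2.5403
    (2,3) via y @ 2.8200
    (1,3) via x @ 3.6950
    (1,4) via y @ 4.8200
    (0,4) via x @ 4.8497  # hit
  → r_5 = 4.8497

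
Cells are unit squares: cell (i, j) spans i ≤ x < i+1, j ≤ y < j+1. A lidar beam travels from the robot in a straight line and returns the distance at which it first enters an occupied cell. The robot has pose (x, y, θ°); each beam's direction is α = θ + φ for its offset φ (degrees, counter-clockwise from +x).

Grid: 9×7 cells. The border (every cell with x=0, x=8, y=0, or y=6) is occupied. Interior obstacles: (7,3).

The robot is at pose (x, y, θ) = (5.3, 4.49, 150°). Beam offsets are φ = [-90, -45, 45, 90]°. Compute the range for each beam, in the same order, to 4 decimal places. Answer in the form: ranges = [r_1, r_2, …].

beam 1: φ=-90°, α=60°
  dir = (cos 60°, sin 60°) = (0.5000, 0.8660); from cell (5,4)
  next x-line at t=1.4000, next y-line at t=0.5889; Δt_x=2.0000, Δt_y=1.1547
    y: enter (5,5) at t=0.5889
    x: enter (6,5) at t=1.4000
    y: enter (6,6) at t=1.7436 ← occupied
  → r_1 = 1.7436
beam 2: φ=-45°, α=105°
  dir = (cos 105°, sin 105°) = (-0.2588, 0.9659); from cell (5,4)
  next x-line at t=1.1591, next y-line at t=0.5280; Δt_x=3.8637, Δt_y=1.0353
    y: enter (5,5) at t=0.5280
    x: enter (4,5) at t=1.1591
    y: enter (4,6) at t=1.5633 ← occupied
  → r_2 = 1.5633
beam 3: φ=45°, α=195°
  dir = (cos 195°, sin 195°) = (-0.9659, -0.2588); from cell (5,4)
  next x-line at t=0.3106, next y-line at t=1.8932; Δt_x=1.0353, Δt_y=3.8637
    x: enter (4,4) at t=0.3106
    x: enter (3,4) at t=1.3459
    y: enter (3,3) at t=1.8932
    x: enter (2,3) at t=2.3811
    x: enter (1,3) at t=3.4164
    x: enter (0,3) at t=4.4517 ← occupied
  → r_3 = 4.4517
beam 4: φ=90°, α=240°
  dir = (cos 240°, sin 240°) = (-0.5000, -0.8660); from cell (5,4)
  next x-line at t=0.6000, next y-line at t=0.5658; Δt_x=2.0000, Δt_y=1.1547
    y: enter (5,3) at t=0.5658
    x: enter (4,3) at t=0.6000
    y: enter (4,2) at t=1.7205
    x: enter (3,2) at t=2.6000
    y: enter (3,1) at t=2.8752
    y: enter (3,0) at t=4.0299 ← occupied
  → r_4 = 4.0299

ranges = [1.7436, 1.5633, 4.4517, 4.0299]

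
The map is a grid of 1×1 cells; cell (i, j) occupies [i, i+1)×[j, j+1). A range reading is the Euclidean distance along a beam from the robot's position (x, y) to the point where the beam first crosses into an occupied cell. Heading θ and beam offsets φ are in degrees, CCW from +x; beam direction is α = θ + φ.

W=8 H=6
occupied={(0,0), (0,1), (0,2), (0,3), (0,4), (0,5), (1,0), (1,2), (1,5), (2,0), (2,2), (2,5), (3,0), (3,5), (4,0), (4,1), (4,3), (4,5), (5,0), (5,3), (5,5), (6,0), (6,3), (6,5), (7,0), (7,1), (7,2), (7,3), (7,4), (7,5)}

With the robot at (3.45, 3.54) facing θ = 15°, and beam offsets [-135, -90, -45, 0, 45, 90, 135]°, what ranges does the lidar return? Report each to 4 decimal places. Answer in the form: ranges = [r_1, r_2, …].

ranges = [0.9000, 2.1250, 0.6351, 0.5694, 1.6859, 1.5115, 2.8290]

beam 1: φ=-135°, α=240°
  direction (-0.5000, -0.8660); cell (3,3); t to first gridline: x 0.9000, y 0.6235 (then +2.0000 / +1.1547)
    (3,2) via y @ 0.6235
    (2,2) via x @ 0.9000  # hit
  → r_1 = 0.9000
beam 2: φ=-90°, α=285°
  direction (0.2588, -0.9659); cell (3,3); t to first gridline: x 2.1250, y 0.5590 (then +3.8637 / +1.0353)
    (3,2) via y @ 0.5590
    (3,1) via y @ 1.5943
    (4,1) via x @ 2.1250  # hit
  → r_2 = 2.1250
beam 3: φ=-45°, α=330°
  direction (0.8660, -0.5000); cell (3,3); t to first gridline: x 0.6351, y 1.0800 (then +1.1547 / +2.0000)
    (4,3) via x @ 0.6351  # hit
  → r_3 = 0.6351
beam 4: φ=0°, α=15°
  direction (0.9659, 0.2588); cell (3,3); t to first gridline: x 0.5694, y 1.7773 (then +1.0353 / +3.8637)
    (4,3) via x @ 0.5694  # hit
  → r_4 = 0.5694
beam 5: φ=45°, α=60°
  direction (0.5000, 0.8660); cell (3,3); t to first gridline: x 1.1000, y 0.5312 (then +2.0000 / +1.1547)
    (3,4) via y @ 0.5312
    (4,4) via x @ 1.1000
    (4,5) via y @ 1.6859  # hit
  → r_5 = 1.6859
beam 6: φ=90°, α=105°
  direction (-0.2588, 0.9659); cell (3,3); t to first gridline: x 1.7387, y 0.4762 (then +3.8637 / +1.0353)
    (3,4) via y @ 0.4762
    (3,5) via y @ 1.5115  # hit
  → r_6 = 1.5115
beam 7: φ=135°, α=150°
  direction (-0.8660, 0.5000); cell (3,3); t to first gridline: x 0.5196, y 0.9200 (then +1.1547 / +2.0000)
    (2,3) via x @ 0.5196
    (2,4) via y @ 0.9200
    (1,4) via x @ 1.6743
    (0,4) via x @ 2.8290  # hit
  → r_7 = 2.8290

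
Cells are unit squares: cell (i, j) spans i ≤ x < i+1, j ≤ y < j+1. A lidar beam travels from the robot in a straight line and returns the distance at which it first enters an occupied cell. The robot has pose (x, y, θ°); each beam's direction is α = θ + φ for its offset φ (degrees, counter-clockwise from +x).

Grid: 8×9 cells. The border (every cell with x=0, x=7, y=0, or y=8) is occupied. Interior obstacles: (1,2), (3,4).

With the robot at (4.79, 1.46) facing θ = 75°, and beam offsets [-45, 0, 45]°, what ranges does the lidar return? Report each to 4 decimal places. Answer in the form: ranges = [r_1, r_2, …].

beam 1: φ=-45°, α=30°
  cosα=0.8660 sinα=0.5000 | (4,1) | tMaxX 0.2425 tMaxY 1.0800 | tΔX 1.1547 tΔY 2.0000
    t=0.2425 [x] (5,1)
    t=1.0800 [y] (5,2)
    t=1.3972 [x] (6,2)
    t=2.5519 [x] (7,2) — stop
  → r_1 = 2.5519
beam 2: φ=0°, α=75°
  cosα=0.2588 sinα=0.9659 | (4,1) | tMaxX 0.8114 tMaxY 0.5590 | tΔX 3.8637 tΔY 1.0353
    t=0.5590 [y] (4,2)
    t=0.8114 [x] (5,2)
    t=1.5943 [y] (5,3)
    t=2.6296 [y] (5,4)
    t=3.6649 [y] (5,5)
    t=4.6751 [x] (6,5)
    t=4.7002 [y] (6,6)
    t=5.7354 [y] (6,7)
    t=6.7707 [y] (6,8) — stop
  → r_2 = 6.7707
beam 3: φ=45°, α=120°
  cosα=-0.5000 sinα=0.8660 | (4,1) | tMaxX 1.5800 tMaxY 0.6235 | tΔX 2.0000 tΔY 1.1547
    t=0.6235 [y] (4,2)
    t=1.5800 [x] (3,2)
    t=1.7782 [y] (3,3)
    t=2.9329 [y] (3,4) — stop
  → r_3 = 2.9329

ranges = [2.5519, 6.7707, 2.9329]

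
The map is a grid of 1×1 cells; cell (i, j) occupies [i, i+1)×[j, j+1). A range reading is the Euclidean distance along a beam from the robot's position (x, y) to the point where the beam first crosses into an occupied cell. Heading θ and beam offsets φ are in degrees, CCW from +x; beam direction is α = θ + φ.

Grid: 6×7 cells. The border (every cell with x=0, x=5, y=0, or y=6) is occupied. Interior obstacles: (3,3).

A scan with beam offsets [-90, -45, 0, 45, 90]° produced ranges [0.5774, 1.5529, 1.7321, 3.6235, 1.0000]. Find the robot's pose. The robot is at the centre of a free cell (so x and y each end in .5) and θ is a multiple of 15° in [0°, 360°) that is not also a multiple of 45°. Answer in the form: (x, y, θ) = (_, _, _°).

The pose lattice has 19·16 = 304 candidates. Test each by forward raycasting.
  (4.5, 3.5, 165°): beam 1 = 1.9319 ≠ 0.5774 ✗
  (1.5, 5.5, 105°): beam 1 = 1.9319 ≠ 0.5774 ✗
  (1.5, 2.5, 15°): beam 1 = 1.5529 ≠ 0.5774 ✗
  (3.5, 2.5, 120°): beam 1 = 1.7321 ≠ 0.5774 ✗
  (1.5, 4.5, 255°): beam 1 = 0.5176 ≠ 0.5774 ✗
  …
  (4.5, 4.5, 120°): r_1=0.5774, r_2=1.5529, r_3=1.7321, r_4=3.6235, r_5=1.0000 — all match ✓
No second candidate reproduces the full scan.

(x, y, θ) = (4.5, 4.5, 120°)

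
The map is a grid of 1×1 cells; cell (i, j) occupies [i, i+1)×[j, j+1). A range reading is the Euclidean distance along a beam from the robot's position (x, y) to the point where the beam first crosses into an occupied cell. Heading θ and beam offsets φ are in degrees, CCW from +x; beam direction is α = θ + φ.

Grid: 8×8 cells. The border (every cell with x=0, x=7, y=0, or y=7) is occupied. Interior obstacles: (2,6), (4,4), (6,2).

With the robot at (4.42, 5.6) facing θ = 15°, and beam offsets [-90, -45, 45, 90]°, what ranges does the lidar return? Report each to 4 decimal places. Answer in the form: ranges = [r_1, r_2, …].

beam 1: φ=-90°, α=285°
  dir = (cos 285°, sin 285°) = (0.2588, -0.9659); from cell (4,5)
  next x-line at t=2.2409, next y-line at t=0.6212; Δt_x=3.8637, Δt_y=1.0353
    y: enter (4,4) at t=0.6212 ← occupied
  → r_1 = 0.6212
beam 2: φ=-45°, α=330°
  dir = (cos 330°, sin 330°) = (0.8660, -0.5000); from cell (4,5)
  next x-line at t=0.6697, next y-line at t=1.2000; Δt_x=1.1547, Δt_y=2.0000
    x: enter (5,5) at t=0.6697
    y: enter (5,4) at t=1.2000
    x: enter (6,4) at t=1.8244
    x: enter (7,4) at t=2.9791 ← occupied
  → r_2 = 2.9791
beam 3: φ=45°, α=60°
  dir = (cos 60°, sin 60°) = (0.5000, 0.8660); from cell (4,5)
  next x-line at t=1.1600, next y-line at t=0.4619; Δt_x=2.0000, Δt_y=1.1547
    y: enter (4,6) at t=0.4619
    x: enter (5,6) at t=1.1600
    y: enter (5,7) at t=1.6166 ← occupied
  → r_3 = 1.6166
beam 4: φ=90°, α=105°
  dir = (cos 105°, sin 105°) = (-0.2588, 0.9659); from cell (4,5)
  next x-line at t=1.6228, next y-line at t=0.4141; Δt_x=3.8637, Δt_y=1.0353
    y: enter (4,6) at t=0.4141
    y: enter (4,7) at t=1.4494 ← occupied
  → r_4 = 1.4494

ranges = [0.6212, 2.9791, 1.6166, 1.4494]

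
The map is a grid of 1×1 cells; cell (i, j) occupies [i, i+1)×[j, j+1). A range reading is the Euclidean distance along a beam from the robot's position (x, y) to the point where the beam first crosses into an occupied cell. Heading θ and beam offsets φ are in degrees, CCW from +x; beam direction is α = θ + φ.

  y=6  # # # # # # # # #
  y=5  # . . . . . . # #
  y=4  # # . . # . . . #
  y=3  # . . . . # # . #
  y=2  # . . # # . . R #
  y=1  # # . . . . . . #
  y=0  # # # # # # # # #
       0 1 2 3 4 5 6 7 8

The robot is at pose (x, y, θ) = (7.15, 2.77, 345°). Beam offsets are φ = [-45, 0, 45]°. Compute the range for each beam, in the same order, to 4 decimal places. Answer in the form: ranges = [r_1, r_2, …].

beam 1: φ=-45°, α=300°
  direction (0.5000, -0.8660); cell (7,2); t to first gridline: x 1.7000, y 0.8891 (then +2.0000 / +1.1547)
    (7,1) via y @ 0.8891
    (8,1) via x @ 1.7000  # hit
  → r_1 = 1.7000
beam 2: φ=0°, α=345°
  direction (0.9659, -0.2588); cell (7,2); t to first gridline: x 0.8800, y 2.9751 (then +1.0353 / +3.8637)
    (8,2) via x @ 0.8800  # hit
  → r_2 = 0.8800
beam 3: φ=45°, α=30°
  direction (0.8660, 0.5000); cell (7,2); t to first gridline: x 0.9815, y 0.4600 (then +1.1547 / +2.0000)
    (7,3) via y @ 0.4600
    (8,3) via x @ 0.9815  # hit
  → r_3 = 0.9815

ranges = [1.7000, 0.8800, 0.9815]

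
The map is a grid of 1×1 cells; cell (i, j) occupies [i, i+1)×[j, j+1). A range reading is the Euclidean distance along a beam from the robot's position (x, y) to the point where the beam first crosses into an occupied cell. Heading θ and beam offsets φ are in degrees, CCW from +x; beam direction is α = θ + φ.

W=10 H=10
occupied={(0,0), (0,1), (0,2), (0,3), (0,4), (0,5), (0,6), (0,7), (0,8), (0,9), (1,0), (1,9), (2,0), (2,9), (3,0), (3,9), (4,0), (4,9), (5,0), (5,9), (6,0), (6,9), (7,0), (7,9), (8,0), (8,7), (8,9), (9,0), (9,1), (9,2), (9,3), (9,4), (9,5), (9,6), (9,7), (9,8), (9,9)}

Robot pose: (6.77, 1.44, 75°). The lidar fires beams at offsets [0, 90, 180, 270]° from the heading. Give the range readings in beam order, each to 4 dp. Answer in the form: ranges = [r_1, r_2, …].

ranges = [5.7561, 5.9735, 0.4555, 1.7000]

beam 1: φ=0°, α=75°
  direction (0.2588, 0.9659); cell (6,1); t to first gridline: x 0.8887, y 0.5798 (then +3.8637 / +1.0353)
    (6,2) via y @ 0.5798
    (7,2) via x @ 0.8887
    (7,3) via y @ 1.6150
    (7,4) via y @ 2.6503
    (7,5) via y @ 3.6856
    (7,6) via y @ 4.7209
    (8,6) via x @ 4.7524
    (8,7) via y @ 5.7561  # hit
  → r_1 = 5.7561
beam 2: φ=90°, α=165°
  direction (-0.9659, 0.2588); cell (6,1); t to first gridline: x 0.7972, y 2.1637 (then +1.0353 / +3.8637)
    (5,1) via x @ 0.7972
    (4,1) via x @ 1.8324
    (4,2) via y @ 2.1637
    (3,2) via x @ 2.8677
    (2,2) via x @ 3.9030
    (1,2) via x @ 4.9383
    (0,2) via x @ 5.9735  # hit
  → r_2 = 5.9735
beam 3: φ=180°, α=255°
  direction (-0.2588, -0.9659); cell (6,1); t to first gridline: x 2.9751, y 0.4555 (then +3.8637 / +1.0353)
    (6,0) via y @ 0.4555  # hit
  → r_3 = 0.4555
beam 4: φ=270°, α=345°
  direction (0.9659, -0.2588); cell (6,1); t to first gridline: x 0.2381, y 1.7000 (then +1.0353 / +3.8637)
    (7,1) via x @ 0.2381
    (8,1) via x @ 1.2734
    (8,0) via y @ 1.7000  # hit
  → r_4 = 1.7000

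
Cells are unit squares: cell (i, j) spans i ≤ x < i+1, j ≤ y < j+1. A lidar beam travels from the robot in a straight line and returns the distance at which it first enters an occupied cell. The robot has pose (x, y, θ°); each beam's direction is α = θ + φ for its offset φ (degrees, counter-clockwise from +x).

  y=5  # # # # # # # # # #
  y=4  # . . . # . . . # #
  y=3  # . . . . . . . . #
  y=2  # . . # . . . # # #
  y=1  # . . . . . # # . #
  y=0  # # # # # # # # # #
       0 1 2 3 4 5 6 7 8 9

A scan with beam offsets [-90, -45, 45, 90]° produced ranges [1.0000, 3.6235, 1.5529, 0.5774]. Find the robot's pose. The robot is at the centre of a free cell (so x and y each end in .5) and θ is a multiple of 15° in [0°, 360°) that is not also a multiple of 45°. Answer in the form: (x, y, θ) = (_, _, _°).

(x, y, θ) = (2.5, 1.5, 150°)

Enumerate (i+0.5, j+0.5, θ) over the 25 free cells and 16 admissible headings. For each, cast all 4 beams and compare to the given ranges.
  (5.5, 4.5, 30°): beam 1 = 2.8868 ≠ 1.0000 ✗
  (6.5, 2.5, 240°): beam 1 = 5.0000 ≠ 1.0000 ✗
  (2.5, 3.5, 330°): beam 1 = 2.8868 ≠ 1.0000 ✗
  …
  (2.5, 1.5, 150°): r_1=1.0000, r_2=3.6235, r_3=1.5529, r_4=0.5774 — all match ✓
No second candidate reproduces the full scan.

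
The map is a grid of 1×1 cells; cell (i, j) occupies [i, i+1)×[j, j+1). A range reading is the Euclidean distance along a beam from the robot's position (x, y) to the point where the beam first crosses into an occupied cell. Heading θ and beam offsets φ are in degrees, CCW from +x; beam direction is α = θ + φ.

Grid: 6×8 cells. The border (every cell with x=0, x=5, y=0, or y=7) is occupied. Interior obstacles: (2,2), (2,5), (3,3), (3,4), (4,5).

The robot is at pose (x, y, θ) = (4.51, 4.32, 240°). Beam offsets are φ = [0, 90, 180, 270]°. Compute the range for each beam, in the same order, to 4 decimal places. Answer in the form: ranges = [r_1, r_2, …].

beam 1: φ=0°, α=240°
  cosα=-0.5000 sinα=-0.8660 | (4,4) | tMaxX 1.0200 tMaxY 0.3695 | tΔX 2.0000 tΔY 1.1547
    t=0.3695 [y] (4,3)
    t=1.0200 [x] (3,3) — stop
  → r_1 = 1.0200
beam 2: φ=90°, α=330°
  cosα=0.8660 sinα=-0.5000 | (4,4) | tMaxX 0.5658 tMaxY 0.6400 | tΔX 1.1547 tΔY 2.0000
    t=0.5658 [x] (5,4) — stop
  → r_2 = 0.5658
beam 3: φ=180°, α=60°
  cosα=0.5000 sinα=0.8660 | (4,4) | tMaxX 0.9800 tMaxY 0.7852 | tΔX 2.0000 tΔY 1.1547
    t=0.7852 [y] (4,5) — stop
  → r_3 = 0.7852
beam 4: φ=270°, α=150°
  cosα=-0.8660 sinα=0.5000 | (4,4) | tMaxX 0.5889 tMaxY 1.3600 | tΔX 1.1547 tΔY 2.0000
    t=0.5889 [x] (3,4) — stop
  → r_4 = 0.5889

ranges = [1.0200, 0.5658, 0.7852, 0.5889]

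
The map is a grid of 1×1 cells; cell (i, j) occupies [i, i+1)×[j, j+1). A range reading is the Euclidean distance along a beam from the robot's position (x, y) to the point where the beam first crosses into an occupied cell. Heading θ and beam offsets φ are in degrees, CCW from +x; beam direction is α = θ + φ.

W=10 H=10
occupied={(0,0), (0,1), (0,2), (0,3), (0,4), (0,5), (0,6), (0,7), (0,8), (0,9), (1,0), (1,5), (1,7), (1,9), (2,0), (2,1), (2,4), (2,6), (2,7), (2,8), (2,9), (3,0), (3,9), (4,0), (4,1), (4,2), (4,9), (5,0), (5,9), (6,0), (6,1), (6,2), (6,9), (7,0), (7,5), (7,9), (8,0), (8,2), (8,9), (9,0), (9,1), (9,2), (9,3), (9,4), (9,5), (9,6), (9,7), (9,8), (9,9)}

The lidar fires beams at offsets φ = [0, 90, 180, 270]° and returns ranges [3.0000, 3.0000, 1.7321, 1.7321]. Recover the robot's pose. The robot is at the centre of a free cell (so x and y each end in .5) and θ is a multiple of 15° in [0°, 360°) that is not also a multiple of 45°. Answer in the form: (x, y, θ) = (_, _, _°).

The pose lattice has 51·16 = 816 candidates. Test each by forward raycasting.
  (7.5, 3.5, 330°): beam 1 = 1.0000 ≠ 3.0000 ✗
  (2.5, 5.5, 30°): beam 1 = 7.0000 ≠ 3.0000 ✗
  (6.5, 7.5, 60°): beam 1 = 1.7321 ≠ 3.0000 ✗
  (7.5, 8.5, 345°): beam 1 = 1.5529 ≠ 3.0000 ✗
  (6.5, 6.5, 150°): beam 1 = 4.0415 ≠ 3.0000 ✗
  …
  (4.5, 7.5, 240°): r_1=3.0000, r_2=3.0000, r_3=1.7321, r_4=1.7321 — all match ✓
No second candidate reproduces the full scan.

(x, y, θ) = (4.5, 7.5, 240°)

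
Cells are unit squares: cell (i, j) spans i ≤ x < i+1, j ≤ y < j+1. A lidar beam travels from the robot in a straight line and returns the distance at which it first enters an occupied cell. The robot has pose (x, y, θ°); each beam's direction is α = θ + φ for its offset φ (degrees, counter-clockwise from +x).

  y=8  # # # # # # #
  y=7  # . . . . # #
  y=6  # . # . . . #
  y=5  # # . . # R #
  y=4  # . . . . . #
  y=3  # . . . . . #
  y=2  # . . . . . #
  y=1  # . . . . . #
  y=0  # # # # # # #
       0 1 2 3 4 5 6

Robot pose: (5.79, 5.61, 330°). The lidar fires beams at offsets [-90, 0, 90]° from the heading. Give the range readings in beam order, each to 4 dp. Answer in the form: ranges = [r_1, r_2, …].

ranges = [5.3232, 0.2425, 0.4200]

beam 1: φ=-90°, α=240°
  d=(-0.5000,-0.8660)  start (5,5)  tX=1.5800 tY=0.7044  stride 1/|dx|=2.0000 1/|dy|=1.1547
    cross y-line → (5,4), t=0.7044
    cross x-line → (4,4), t=1.5800
    cross y-line → (4,3), t=1.8591
    cross y-line → (4,2), t=3.0138
    cross x-line → (3,2), t=3.5800
    cross y-line → (3,1), t=4.1685
    cross y-line → (3,0), t=5.3232 (wall)
  → r_1 = 5.3232
beam 2: φ=0°, α=330°
  d=(0.8660,-0.5000)  start (5,5)  tX=0.2425 tY=1.2200  stride 1/|dx|=1.1547 1/|dy|=2.0000
    cross x-line → (6,5), t=0.2425 (wall)
  → r_2 = 0.2425
beam 3: φ=90°, α=60°
  d=(0.5000,0.8660)  start (5,5)  tX=0.4200 tY=0.4503  stride 1/|dx|=2.0000 1/|dy|=1.1547
    cross x-line → (6,5), t=0.4200 (wall)
  → r_3 = 0.4200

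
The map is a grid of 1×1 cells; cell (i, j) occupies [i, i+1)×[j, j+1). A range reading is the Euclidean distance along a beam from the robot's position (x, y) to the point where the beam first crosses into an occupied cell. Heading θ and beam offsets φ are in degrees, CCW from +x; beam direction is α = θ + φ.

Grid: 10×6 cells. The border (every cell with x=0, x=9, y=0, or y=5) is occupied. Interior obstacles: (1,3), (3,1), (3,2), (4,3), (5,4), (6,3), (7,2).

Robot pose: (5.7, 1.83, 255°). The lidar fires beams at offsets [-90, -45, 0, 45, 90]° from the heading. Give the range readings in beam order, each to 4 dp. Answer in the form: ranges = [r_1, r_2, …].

ranges = [1.7600, 1.6600, 0.8593, 0.9584, 3.2069]

beam 1: φ=-90°, α=165°
  d=(-0.9659,0.2588)  start (5,1)  tX=0.7247 tY=0.6568  stride 1/|dx|=1.0353 1/|dy|=3.8637
    cross y-line → (5,2), t=0.6568
    cross x-line → (4,2), t=0.7247
    cross x-line → (3,2), t=1.7600 (wall)
  → r_1 = 1.7600
beam 2: φ=-45°, α=210°
  d=(-0.8660,-0.5000)  start (5,1)  tX=0.8083 tY=1.6600  stride 1/|dx|=1.1547 1/|dy|=2.0000
    cross x-line → (4,1), t=0.8083
    cross y-line → (4,0), t=1.6600 (wall)
  → r_2 = 1.6600
beam 3: φ=0°, α=255°
  d=(-0.2588,-0.9659)  start (5,1)  tX=2.7046 tY=0.8593  stride 1/|dx|=3.8637 1/|dy|=1.0353
    cross y-line → (5,0), t=0.8593 (wall)
  → r_3 = 0.8593
beam 4: φ=45°, α=300°
  d=(0.5000,-0.8660)  start (5,1)  tX=0.6000 tY=0.9584  stride 1/|dx|=2.0000 1/|dy|=1.1547
    cross x-line → (6,1), t=0.6000
    cross y-line → (6,0), t=0.9584 (wall)
  → r_4 = 0.9584
beam 5: φ=90°, α=345°
  d=(0.9659,-0.2588)  start (5,1)  tX=0.3106 tY=3.2069  stride 1/|dx|=1.0353 1/|dy|=3.8637
    cross x-line → (6,1), t=0.3106
    cross x-line → (7,1), t=1.3459
    cross x-line → (8,1), t=2.3811
    cross y-line → (8,0), t=3.2069 (wall)
  → r_5 = 3.2069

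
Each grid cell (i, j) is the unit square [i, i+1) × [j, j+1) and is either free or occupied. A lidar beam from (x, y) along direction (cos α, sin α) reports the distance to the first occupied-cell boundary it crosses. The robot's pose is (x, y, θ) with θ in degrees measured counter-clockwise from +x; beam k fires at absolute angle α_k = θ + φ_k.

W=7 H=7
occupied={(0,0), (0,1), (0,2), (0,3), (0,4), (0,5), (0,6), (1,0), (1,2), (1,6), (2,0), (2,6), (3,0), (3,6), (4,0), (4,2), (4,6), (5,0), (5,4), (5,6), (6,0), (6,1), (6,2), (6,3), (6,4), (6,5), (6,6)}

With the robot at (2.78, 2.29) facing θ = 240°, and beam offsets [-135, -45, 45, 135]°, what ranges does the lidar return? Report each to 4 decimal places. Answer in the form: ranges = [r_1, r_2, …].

beam 1: φ=-135°, α=105°
  dir = (cos 105°, sin 105°) = (-0.2588, 0.9659); from cell (2,2)
  next x-line at t=3.0137, next y-line at t=0.7350; Δt_x=3.8637, Δt_y=1.0353
    y: enter (2,3) at t=0.7350
    y: enter (2,4) at t=1.7703
    y: enter (2,5) at t=2.8056
    x: enter (1,5) at t=3.0137
    y: enter (1,6) at t=3.8409 ← occupied
  → r_1 = 3.8409
beam 2: φ=-45°, α=195°
  dir = (cos 195°, sin 195°) = (-0.9659, -0.2588); from cell (2,2)
  next x-line at t=0.8075, next y-line at t=1.1205; Δt_x=1.0353, Δt_y=3.8637
    x: enter (1,2) at t=0.8075 ← occupied
  → r_2 = 0.8075
beam 3: φ=45°, α=285°
  dir = (cos 285°, sin 285°) = (0.2588, -0.9659); from cell (2,2)
  next x-line at t=0.8500, next y-line at t=0.3002; Δt_x=3.8637, Δt_y=1.0353
    y: enter (2,1) at t=0.3002
    x: enter (3,1) at t=0.8500
    y: enter (3,0) at t=1.3355 ← occupied
  → r_3 = 1.3355
beam 4: φ=135°, α=15°
  dir = (cos 15°, sin 15°) = (0.9659, 0.2588); from cell (2,2)
  next x-line at t=0.2278, next y-line at t=2.7432; Δt_x=1.0353, Δt_y=3.8637
    x: enter (3,2) at t=0.2278
    x: enter (4,2) at t=1.2630 ← occupied
  → r_4 = 1.2630

ranges = [3.8409, 0.8075, 1.3355, 1.2630]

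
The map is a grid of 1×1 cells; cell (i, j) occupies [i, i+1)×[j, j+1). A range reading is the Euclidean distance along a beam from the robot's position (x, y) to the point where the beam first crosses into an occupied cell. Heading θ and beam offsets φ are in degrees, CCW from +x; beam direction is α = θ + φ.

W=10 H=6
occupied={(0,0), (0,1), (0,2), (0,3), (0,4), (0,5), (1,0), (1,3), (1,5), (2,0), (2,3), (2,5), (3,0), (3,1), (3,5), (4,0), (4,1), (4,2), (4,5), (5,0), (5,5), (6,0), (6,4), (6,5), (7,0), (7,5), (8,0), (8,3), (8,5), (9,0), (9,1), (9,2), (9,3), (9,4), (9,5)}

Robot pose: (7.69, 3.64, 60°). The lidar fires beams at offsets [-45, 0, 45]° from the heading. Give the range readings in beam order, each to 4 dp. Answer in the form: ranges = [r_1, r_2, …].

ranges = [0.3209, 1.5704, 1.4080]

beam 1: φ=-45°, α=15°
  d=(0.9659,0.2588)  start (7,3)  tX=0.3209 tY=1.3909  stride 1/|dx|=1.0353 1/|dy|=3.8637
    cross x-line → (8,3), t=0.3209 (wall)
  → r_1 = 0.3209
beam 2: φ=0°, α=60°
  d=(0.5000,0.8660)  start (7,3)  tX=0.6200 tY=0.4157  stride 1/|dx|=2.0000 1/|dy|=1.1547
    cross y-line → (7,4), t=0.4157
    cross x-line → (8,4), t=0.6200
    cross y-line → (8,5), t=1.5704 (wall)
  → r_2 = 1.5704
beam 3: φ=45°, α=105°
  d=(-0.2588,0.9659)  start (7,3)  tX=2.6660 tY=0.3727  stride 1/|dx|=3.8637 1/|dy|=1.0353
    cross y-line → (7,4), t=0.3727
    cross y-line → (7,5), t=1.4080 (wall)
  → r_3 = 1.4080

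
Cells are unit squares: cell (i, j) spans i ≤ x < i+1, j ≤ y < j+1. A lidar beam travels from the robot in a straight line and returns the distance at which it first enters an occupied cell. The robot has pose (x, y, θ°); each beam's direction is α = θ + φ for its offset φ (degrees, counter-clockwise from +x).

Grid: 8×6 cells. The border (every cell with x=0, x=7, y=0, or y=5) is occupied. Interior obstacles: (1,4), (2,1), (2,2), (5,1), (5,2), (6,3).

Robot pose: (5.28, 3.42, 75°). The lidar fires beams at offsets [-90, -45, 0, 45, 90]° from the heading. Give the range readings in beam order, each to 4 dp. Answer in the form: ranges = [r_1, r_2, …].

ranges = [0.7454, 0.8314, 1.6357, 1.8244, 3.3957]

beam 1: φ=-90°, α=345°
  dir = (cos 345°, sin 345°) = (0.9659, -0.2588); from cell (5,3)
  next x-line at t=0.7454, next y-line at t=1.6228; Δt_x=1.0353, Δt_y=3.8637
    x: enter (6,3) at t=0.7454 ← occupied
  → r_1 = 0.7454
beam 2: φ=-45°, α=30°
  dir = (cos 30°, sin 30°) = (0.8660, 0.5000); from cell (5,3)
  next x-line at t=0.8314, next y-line at t=1.1600; Δt_x=1.1547, Δt_y=2.0000
    x: enter (6,3) at t=0.8314 ← occupied
  → r_2 = 0.8314
beam 3: φ=0°, α=75°
  dir = (cos 75°, sin 75°) = (0.2588, 0.9659); from cell (5,3)
  next x-line at t=2.7819, next y-line at t=0.6005; Δt_x=3.8637, Δt_y=1.0353
    y: enter (5,4) at t=0.6005
    y: enter (5,5) at t=1.6357 ← occupied
  → r_3 = 1.6357
beam 4: φ=45°, α=120°
  dir = (cos 120°, sin 120°) = (-0.5000, 0.8660); from cell (5,3)
  next x-line at t=0.5600, next y-line at t=0.6697; Δt_x=2.0000, Δt_y=1.1547
    x: enter (4,3) at t=0.5600
    y: enter (4,4) at t=0.6697
    y: enter (4,5) at t=1.8244 ← occupied
  → r_4 = 1.8244
beam 5: φ=90°, α=165°
  dir = (cos 165°, sin 165°) = (-0.9659, 0.2588); from cell (5,3)
  next x-line at t=0.2899, next y-line at t=2.2409; Δt_x=1.0353, Δt_y=3.8637
    x: enter (4,3) at t=0.2899
    x: enter (3,3) at t=1.3252
    y: enter (3,4) at t=2.2409
    x: enter (2,4) at t=2.3604
    x: enter (1,4) at t=3.3957 ← occupied
  → r_5 = 3.3957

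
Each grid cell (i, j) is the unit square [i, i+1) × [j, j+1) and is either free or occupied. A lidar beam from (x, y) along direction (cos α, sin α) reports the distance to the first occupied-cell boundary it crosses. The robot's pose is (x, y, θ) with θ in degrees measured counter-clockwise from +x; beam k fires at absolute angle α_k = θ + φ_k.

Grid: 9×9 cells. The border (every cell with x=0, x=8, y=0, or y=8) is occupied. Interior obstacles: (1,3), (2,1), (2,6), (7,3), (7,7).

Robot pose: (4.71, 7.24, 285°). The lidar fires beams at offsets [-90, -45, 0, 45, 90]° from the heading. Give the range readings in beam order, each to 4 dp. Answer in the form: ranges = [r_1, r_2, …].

ranges = [1.7703, 7.2053, 6.4601, 3.7990, 2.3708]

beam 1: φ=-90°, α=195°
  dir = (cos 195°, sin 195°) = (-0.9659, -0.2588); from cell (4,7)
  next x-line at t=0.7350, next y-line at t=0.9273; Δt_x=1.0353, Δt_y=3.8637
    x: enter (3,7) at t=0.7350
    y: enter (3,6) at t=0.9273
    x: enter (2,6) at t=1.7703 ← occupied
  → r_1 = 1.7703
beam 2: φ=-45°, α=240°
  dir = (cos 240°, sin 240°) = (-0.5000, -0.8660); from cell (4,7)
  next x-line at t=1.4200, next y-line at t=0.2771; Δt_x=2.0000, Δt_y=1.1547
    y: enter (4,6) at t=0.2771
    x: enter (3,6) at t=1.4200
    y: enter (3,5) at t=1.4318
    y: enter (3,4) at t=2.5865
    x: enter (2,4) at t=3.4200
    y: enter (2,3) at t=3.7412
    y: enter (2,2) at t=4.8959
    x: enter (1,2) at t=5.4200
    y: enter (1,1) at t=6.0506
    y: enter (1,0) at t=7.2053 ← occupied
  → r_2 = 7.2053
beam 3: φ=0°, α=285°
  dir = (cos 285°, sin 285°) = (0.2588, -0.9659); from cell (4,7)
  next x-line at t=1.1205, next y-line at t=0.2485; Δt_x=3.8637, Δt_y=1.0353
    y: enter (4,6) at t=0.2485
    x: enter (5,6) at t=1.1205
    y: enter (5,5) at t=1.2837
    y: enter (5,4) at t=2.3190
    y: enter (5,3) at t=3.3543
    y: enter (5,2) at t=4.3896
    x: enter (6,2) at t=4.9842
    y: enter (6,1) at t=5.4248
    y: enter (6,0) at t=6.4601 ← occupied
  → r_3 = 6.4601
beam 4: φ=45°, α=330°
  dir = (cos 330°, sin 330°) = (0.8660, -0.5000); from cell (4,7)
  next x-line at t=0.3349, next y-line at t=0.4800; Δt_x=1.1547, Δt_y=2.0000
    x: enter (5,7) at t=0.3349
    y: enter (5,6) at t=0.4800
    x: enter (6,6) at t=1.4896
    y: enter (6,5) at t=2.4800
    x: enter (7,5) at t=2.6443
    x: enter (8,5) at t=3.7990 ← occupied
  → r_4 = 3.7990
beam 5: φ=90°, α=15°
  dir = (cos 15°, sin 15°) = (0.9659, 0.2588); from cell (4,7)
  next x-line at t=0.3002, next y-line at t=2.9364; Δt_x=1.0353, Δt_y=3.8637
    x: enter (5,7) at t=0.3002
    x: enter (6,7) at t=1.3355
    x: enter (7,7) at t=2.3708 ← occupied
  → r_5 = 2.3708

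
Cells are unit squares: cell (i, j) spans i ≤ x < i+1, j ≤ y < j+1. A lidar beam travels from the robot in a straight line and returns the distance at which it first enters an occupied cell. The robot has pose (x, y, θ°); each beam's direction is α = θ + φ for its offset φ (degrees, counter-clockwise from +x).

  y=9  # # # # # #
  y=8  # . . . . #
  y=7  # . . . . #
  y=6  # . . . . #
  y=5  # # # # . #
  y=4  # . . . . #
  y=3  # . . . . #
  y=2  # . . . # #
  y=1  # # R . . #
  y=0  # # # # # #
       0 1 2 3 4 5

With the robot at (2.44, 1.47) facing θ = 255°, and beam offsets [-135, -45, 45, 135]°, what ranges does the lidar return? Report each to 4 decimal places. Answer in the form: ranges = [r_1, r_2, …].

beam 1: φ=-135°, α=120°
  dir = (cos 120°, sin 120°) = (-0.5000, 0.8660); from cell (2,1)
  next x-line at t=0.8800, next y-line at t=0.6120; Δt_x=2.0000, Δt_y=1.1547
    y: enter (2,2) at t=0.6120
    x: enter (1,2) at t=0.8800
    y: enter (1,3) at t=1.7667
    x: enter (0,3) at t=2.8800 ← occupied
  → r_1 = 2.8800
beam 2: φ=-45°, α=210°
  dir = (cos 210°, sin 210°) = (-0.8660, -0.5000); from cell (2,1)
  next x-line at t=0.5081, next y-line at t=0.9400; Δt_x=1.1547, Δt_y=2.0000
    x: enter (1,1) at t=0.5081 ← occupied
  → r_2 = 0.5081
beam 3: φ=45°, α=300°
  dir = (cos 300°, sin 300°) = (0.5000, -0.8660); from cell (2,1)
  next x-line at t=1.1200, next y-line at t=0.5427; Δt_x=2.0000, Δt_y=1.1547
    y: enter (2,0) at t=0.5427 ← occupied
  → r_3 = 0.5427
beam 4: φ=135°, α=30°
  dir = (cos 30°, sin 30°) = (0.8660, 0.5000); from cell (2,1)
  next x-line at t=0.6466, next y-line at t=1.0600; Δt_x=1.1547, Δt_y=2.0000
    x: enter (3,1) at t=0.6466
    y: enter (3,2) at t=1.0600
    x: enter (4,2) at t=1.8013 ← occupied
  → r_4 = 1.8013

ranges = [2.8800, 0.5081, 0.5427, 1.8013]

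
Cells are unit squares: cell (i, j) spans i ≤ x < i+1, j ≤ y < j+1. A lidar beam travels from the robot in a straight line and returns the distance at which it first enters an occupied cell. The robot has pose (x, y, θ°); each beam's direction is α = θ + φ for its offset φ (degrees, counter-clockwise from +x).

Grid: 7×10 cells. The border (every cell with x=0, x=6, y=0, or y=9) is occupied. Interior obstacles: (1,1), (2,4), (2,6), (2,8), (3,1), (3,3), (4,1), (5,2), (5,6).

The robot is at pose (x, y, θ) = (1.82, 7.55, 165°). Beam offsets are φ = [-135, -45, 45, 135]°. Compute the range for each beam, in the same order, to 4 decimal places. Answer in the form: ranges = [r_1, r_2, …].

ranges = [0.9000, 1.6400, 0.9469, 0.6351]

beam 1: φ=-135°, α=30°
  direction (0.8660, 0.5000); cell (1,7); t to first gridline: x 0.2078, y 0.9000 (then +1.1547 / +2.0000)
    (2,7) via x @ 0.2078
    (2,8) via y @ 0.9000  # hit
  → r_1 = 0.9000
beam 2: φ=-45°, α=120°
  direction (-0.5000, 0.8660); cell (1,7); t to first gridline: x 1.6400, y 0.5196 (then +2.0000 / +1.1547)
    (1,8) via y @ 0.5196
    (0,8) via x @ 1.6400  # hit
  → r_2 = 1.6400
beam 3: φ=45°, α=210°
  direction (-0.8660, -0.5000); cell (1,7); t to first gridline: x 0.9469, y 1.1000 (then +1.1547 / +2.0000)
    (0,7) via x @ 0.9469  # hit
  → r_3 = 0.9469
beam 4: φ=135°, α=300°
  direction (0.5000, -0.8660); cell (1,7); t to first gridline: x 0.3600, y 0.6351 (then +2.0000 / +1.1547)
    (2,7) via x @ 0.3600
    (2,6) via y @ 0.6351  # hit
  → r_4 = 0.6351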